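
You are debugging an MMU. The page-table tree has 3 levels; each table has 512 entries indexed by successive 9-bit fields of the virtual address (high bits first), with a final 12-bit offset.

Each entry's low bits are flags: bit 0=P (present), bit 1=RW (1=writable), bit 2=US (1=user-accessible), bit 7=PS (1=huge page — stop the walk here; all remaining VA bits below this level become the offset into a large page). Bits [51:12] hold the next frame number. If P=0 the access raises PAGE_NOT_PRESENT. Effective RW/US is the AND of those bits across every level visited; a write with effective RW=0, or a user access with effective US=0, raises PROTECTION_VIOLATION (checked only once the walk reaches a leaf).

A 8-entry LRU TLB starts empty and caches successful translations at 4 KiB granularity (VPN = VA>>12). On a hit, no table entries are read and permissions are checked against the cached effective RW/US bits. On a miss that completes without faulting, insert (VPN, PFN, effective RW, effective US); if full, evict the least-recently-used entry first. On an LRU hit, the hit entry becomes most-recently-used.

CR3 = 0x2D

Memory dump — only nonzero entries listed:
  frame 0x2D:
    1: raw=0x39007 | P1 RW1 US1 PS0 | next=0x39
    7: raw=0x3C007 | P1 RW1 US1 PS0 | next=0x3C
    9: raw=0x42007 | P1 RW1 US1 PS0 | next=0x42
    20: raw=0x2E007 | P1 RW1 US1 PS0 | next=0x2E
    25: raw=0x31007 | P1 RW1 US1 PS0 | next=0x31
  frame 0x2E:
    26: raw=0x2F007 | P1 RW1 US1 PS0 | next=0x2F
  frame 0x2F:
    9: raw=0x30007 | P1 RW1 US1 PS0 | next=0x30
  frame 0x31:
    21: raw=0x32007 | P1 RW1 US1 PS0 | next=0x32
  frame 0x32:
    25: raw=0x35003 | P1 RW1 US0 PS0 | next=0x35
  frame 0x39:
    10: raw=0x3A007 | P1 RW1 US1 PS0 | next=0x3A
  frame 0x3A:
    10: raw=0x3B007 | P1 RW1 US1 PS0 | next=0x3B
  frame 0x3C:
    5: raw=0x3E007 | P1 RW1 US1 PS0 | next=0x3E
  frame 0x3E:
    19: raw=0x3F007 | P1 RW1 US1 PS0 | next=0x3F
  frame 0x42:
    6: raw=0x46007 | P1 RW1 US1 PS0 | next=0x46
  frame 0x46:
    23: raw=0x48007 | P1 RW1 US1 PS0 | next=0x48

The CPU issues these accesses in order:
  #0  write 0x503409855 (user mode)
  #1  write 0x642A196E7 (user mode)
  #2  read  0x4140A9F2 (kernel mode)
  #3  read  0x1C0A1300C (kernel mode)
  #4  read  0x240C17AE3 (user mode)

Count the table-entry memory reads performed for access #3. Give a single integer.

Walk each access:
#0 VA=0x503409855 (w,user):
  L0 @0x2D[20] → 0x2E007  P=1,RW=1,US=1,PS=0
  L1 @0x2E[26] → 0x2F007  P=1,RW=1,US=1,PS=0
  L2 @0x2F[9] → 0x30007  P=1,RW=1,US=1,PS=0
  ⇒ phys 0x30855  [3 reads]
#1 VA=0x642A196E7 (w,user):
  L0 @0x2D[25] → 0x31007  P=1,RW=1,US=1,PS=0
  L1 @0x31[21] → 0x32007  P=1,RW=1,US=1,PS=0
  L2 @0x32[25] → 0x35003  P=1,RW=1,US=0,PS=0
  ✗ PROTECTION_VIOLATION  [3 reads]
#2 VA=0x4140A9F2 (r,kernel):
  L0 @0x2D[1] → 0x39007  P=1,RW=1,US=1,PS=0
  L1 @0x39[10] → 0x3A007  P=1,RW=1,US=1,PS=0
  L2 @0x3A[10] → 0x3B007  P=1,RW=1,US=1,PS=0
  ⇒ phys 0x3B9F2  [3 reads]
#3 VA=0x1C0A1300C (r,kernel):
  L0 @0x2D[7] → 0x3C007  P=1,RW=1,US=1,PS=0
  L1 @0x3C[5] → 0x3E007  P=1,RW=1,US=1,PS=0
  L2 @0x3E[19] → 0x3F007  P=1,RW=1,US=1,PS=0
  ⇒ phys 0x3F00C  [3 reads]
#4 VA=0x240C17AE3 (r,user):
  L0 @0x2D[9] → 0x42007  P=1,RW=1,US=1,PS=0
  L1 @0x42[6] → 0x46007  P=1,RW=1,US=1,PS=0
  L2 @0x46[23] → 0x48007  P=1,RW=1,US=1,PS=0
  ⇒ phys 0x48AE3  [3 reads]

Entries read for #3: 3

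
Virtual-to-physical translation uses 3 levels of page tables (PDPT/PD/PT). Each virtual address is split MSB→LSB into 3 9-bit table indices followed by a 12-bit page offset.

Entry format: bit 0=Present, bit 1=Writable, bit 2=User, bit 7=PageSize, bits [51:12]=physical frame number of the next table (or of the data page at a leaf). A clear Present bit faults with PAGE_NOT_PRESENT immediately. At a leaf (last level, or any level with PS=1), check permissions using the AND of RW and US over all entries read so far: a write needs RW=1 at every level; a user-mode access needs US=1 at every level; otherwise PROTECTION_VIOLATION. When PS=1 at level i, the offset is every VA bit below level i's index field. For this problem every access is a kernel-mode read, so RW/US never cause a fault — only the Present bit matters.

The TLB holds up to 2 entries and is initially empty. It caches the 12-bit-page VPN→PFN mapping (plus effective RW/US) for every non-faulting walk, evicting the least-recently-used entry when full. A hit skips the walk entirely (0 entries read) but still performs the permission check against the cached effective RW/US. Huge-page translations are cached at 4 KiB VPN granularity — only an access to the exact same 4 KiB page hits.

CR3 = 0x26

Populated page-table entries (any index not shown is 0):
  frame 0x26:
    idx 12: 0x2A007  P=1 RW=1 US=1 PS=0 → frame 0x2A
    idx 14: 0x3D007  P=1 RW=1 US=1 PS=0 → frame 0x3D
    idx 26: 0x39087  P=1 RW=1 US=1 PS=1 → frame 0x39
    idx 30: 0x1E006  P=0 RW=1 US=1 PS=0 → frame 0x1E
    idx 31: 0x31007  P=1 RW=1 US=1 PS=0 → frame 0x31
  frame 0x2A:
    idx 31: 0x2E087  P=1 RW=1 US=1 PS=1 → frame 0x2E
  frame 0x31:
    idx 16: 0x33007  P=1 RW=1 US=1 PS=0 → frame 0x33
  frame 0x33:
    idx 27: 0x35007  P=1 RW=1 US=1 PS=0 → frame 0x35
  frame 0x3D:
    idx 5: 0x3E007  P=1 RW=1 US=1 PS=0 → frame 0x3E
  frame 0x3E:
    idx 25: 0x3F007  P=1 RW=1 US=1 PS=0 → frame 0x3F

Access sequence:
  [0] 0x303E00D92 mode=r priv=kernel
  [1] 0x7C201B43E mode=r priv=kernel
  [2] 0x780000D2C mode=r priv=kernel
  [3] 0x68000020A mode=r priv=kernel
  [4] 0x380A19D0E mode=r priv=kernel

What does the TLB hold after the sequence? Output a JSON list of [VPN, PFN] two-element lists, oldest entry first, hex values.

Walk each access:
#0 VA=0x303E00D92 (r,kernel):
  L0 @0x26[12] → 0x2A007  P=1,RW=1,US=1,PS=0
  L1 @0x2A[31] → 0x2E087  P=1,RW=1,US=1,PS=1
  → PA=0x2ED92 (huge @L1)  (2 entries read)
#1 VA=0x7C201B43E (r,kernel):
  L0 @0x26[31] → 0x31007  P=1,RW=1,US=1,PS=0
  L1 @0x31[16] → 0x33007  P=1,RW=1,US=1,PS=0
  L2 @0x33[27] → 0x35007  P=1,RW=1,US=1,PS=0
  → PA=0x3543E  (3 entries read)
#2 VA=0x780000D2C (r,kernel):
  L0 @0x26[30] → 0x1E006  P=0,RW=1,US=1,PS=0
  ⇒ fault: PAGE_NOT_PRESENT  — 1 lookups
#3 VA=0x68000020A (r,kernel):
  L0 @0x26[26] → 0x39087  P=1,RW=1,US=1,PS=1
  → PA=0x3920A (huge @L0)  (1 entries read)
#4 VA=0x380A19D0E (r,kernel):
  L0 @0x26[14] → 0x3D007  P=1,RW=1,US=1,PS=0
  L1 @0x3D[5] → 0x3E007  P=1,RW=1,US=1,PS=0
  L2 @0x3E[25] → 0x3F007  P=1,RW=1,US=1,PS=0
  → PA=0x3FD0E  (3 entries read)

TLB: [["0x680000", "0x39"], ["0x380A19", "0x3F"]]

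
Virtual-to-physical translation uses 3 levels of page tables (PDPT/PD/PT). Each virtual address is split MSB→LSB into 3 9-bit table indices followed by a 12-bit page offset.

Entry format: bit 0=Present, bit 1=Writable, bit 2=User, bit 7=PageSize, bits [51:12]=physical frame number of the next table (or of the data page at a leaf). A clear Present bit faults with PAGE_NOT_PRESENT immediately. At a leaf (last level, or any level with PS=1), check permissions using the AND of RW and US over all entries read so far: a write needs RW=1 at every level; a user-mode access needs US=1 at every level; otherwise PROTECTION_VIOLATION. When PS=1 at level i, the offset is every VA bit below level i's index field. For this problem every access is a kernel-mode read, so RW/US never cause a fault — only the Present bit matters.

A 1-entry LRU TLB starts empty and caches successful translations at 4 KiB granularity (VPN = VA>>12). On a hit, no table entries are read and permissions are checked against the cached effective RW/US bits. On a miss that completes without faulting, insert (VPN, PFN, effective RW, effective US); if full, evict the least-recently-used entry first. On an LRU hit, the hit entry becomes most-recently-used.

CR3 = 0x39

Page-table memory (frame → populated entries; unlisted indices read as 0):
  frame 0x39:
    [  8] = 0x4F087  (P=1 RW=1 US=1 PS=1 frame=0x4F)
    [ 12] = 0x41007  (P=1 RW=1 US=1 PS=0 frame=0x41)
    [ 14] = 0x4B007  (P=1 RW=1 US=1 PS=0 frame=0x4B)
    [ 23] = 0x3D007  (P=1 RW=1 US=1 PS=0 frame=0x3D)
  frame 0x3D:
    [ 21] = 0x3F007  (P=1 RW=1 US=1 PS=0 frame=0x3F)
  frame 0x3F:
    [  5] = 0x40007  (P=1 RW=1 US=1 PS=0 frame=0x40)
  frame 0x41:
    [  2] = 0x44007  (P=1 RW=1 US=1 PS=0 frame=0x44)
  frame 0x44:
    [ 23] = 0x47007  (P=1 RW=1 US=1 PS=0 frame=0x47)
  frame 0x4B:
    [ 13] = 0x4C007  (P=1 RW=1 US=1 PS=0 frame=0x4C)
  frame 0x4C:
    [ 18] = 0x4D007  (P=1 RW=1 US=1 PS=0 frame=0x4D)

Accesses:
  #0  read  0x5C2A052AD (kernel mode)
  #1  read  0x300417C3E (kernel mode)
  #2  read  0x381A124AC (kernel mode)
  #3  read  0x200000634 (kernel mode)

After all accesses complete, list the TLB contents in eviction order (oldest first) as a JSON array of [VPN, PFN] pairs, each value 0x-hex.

Per-access translation:
#0 VA=0x5C2A052AD (r,kernel):
  L0: frame=0x39 idx=23 entry=0x3D007 [P=1 RW=1 US=1 PS=0]
  L1: frame=0x3D idx=21 entry=0x3F007 [P=1 RW=1 US=1 PS=0]
  L2: frame=0x3F idx=5 entry=0x40007 [P=1 RW=1 US=1 PS=0]
  ⇒ phys 0x402AD  [3 reads]
#1 VA=0x300417C3E (r,kernel):
  L0: frame=0x39 idx=12 entry=0x41007 [P=1 RW=1 US=1 PS=0]
  L1: frame=0x41 idx=2 entry=0x44007 [P=1 RW=1 US=1 PS=0]
  L2: frame=0x44 idx=23 entry=0x47007 [P=1 RW=1 US=1 PS=0]
  ⇒ phys 0x47C3E  [3 reads]
#2 VA=0x381A124AC (r,kernel):
  L0: frame=0x39 idx=14 entry=0x4B007 [P=1 RW=1 US=1 PS=0]
  L1: frame=0x4B idx=13 entry=0x4C007 [P=1 RW=1 US=1 PS=0]
  L2: frame=0x4C idx=18 entry=0x4D007 [P=1 RW=1 US=1 PS=0]
  ⇒ phys 0x4D4AC  [3 reads]
#3 VA=0x200000634 (r,kernel):
  L0: frame=0x39 idx=8 entry=0x4F087 [P=1 RW=1 US=1 PS=1]
  ⇒ phys 0x4F634 (huge @L0)  [1 reads]

TLB: [["0x200000", "0x4F"]]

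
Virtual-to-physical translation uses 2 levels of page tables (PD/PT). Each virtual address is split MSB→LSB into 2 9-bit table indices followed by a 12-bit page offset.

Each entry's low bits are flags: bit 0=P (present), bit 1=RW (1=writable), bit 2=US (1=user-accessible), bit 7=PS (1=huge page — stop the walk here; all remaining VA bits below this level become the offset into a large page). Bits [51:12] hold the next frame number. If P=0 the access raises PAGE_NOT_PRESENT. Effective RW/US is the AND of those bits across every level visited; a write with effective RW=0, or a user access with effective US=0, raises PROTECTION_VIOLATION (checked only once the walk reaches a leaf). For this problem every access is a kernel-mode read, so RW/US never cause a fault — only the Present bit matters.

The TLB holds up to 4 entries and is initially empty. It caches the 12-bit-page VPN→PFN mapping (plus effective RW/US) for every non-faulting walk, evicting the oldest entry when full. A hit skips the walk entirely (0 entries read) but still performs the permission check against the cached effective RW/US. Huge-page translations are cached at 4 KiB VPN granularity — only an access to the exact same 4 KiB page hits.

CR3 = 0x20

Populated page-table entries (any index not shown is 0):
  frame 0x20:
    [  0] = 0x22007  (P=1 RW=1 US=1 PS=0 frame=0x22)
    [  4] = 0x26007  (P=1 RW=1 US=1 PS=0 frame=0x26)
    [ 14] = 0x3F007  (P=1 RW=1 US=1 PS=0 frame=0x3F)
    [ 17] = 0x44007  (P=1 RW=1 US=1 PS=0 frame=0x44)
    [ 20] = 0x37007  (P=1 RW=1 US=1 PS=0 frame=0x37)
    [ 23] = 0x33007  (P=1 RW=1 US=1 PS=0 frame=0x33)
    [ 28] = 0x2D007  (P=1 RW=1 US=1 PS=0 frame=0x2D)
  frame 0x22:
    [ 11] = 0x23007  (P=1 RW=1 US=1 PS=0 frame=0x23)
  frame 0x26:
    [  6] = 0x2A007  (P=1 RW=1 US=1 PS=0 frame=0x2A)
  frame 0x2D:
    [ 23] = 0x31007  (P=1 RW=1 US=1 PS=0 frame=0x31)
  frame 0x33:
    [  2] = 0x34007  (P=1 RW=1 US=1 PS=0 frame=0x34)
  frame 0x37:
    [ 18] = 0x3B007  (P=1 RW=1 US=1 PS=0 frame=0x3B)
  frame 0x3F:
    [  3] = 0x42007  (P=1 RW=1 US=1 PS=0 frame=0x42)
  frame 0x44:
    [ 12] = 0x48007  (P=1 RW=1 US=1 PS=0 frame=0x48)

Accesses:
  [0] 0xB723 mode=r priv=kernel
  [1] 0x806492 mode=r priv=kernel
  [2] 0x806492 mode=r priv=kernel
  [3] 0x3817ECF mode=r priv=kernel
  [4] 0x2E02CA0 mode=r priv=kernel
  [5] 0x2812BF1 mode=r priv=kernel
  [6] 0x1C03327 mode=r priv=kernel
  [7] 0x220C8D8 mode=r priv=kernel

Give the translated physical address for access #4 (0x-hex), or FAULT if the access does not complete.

Walk each access:
#0 VA=0xB723 (r,kernel):
  [0] read 0x20 idx=0: raw=0x22007 flags P=1 W=1 U=1 S=0
  [1] read 0x22 idx=11: raw=0x23007 flags P=1 W=1 U=1 S=0
  → PA=0x23723  (2 entries read)
#1 VA=0x806492 (r,kernel):
  [0] read 0x20 idx=4: raw=0x26007 flags P=1 W=1 U=1 S=0
  [1] read 0x26 idx=6: raw=0x2A007 flags P=1 W=1 U=1 S=0
  → PA=0x2A492  (2 entries read)
#2 VA=0x806492 (r,kernel):
  TLB hit vpn=0x806 → PA=0x2A492
#3 VA=0x3817ECF (r,kernel):
  [0] read 0x20 idx=28: raw=0x2D007 flags P=1 W=1 U=1 S=0
  [1] read 0x2D idx=23: raw=0x31007 flags P=1 W=1 U=1 S=0
  → PA=0x31ECF  (2 entries read)
#4 VA=0x2E02CA0 (r,kernel):
  [0] read 0x20 idx=23: raw=0x33007 flags P=1 W=1 U=1 S=0
  [1] read 0x33 idx=2: raw=0x34007 flags P=1 W=1 U=1 S=0
  → PA=0x34CA0  (2 entries read)
#5 VA=0x2812BF1 (r,kernel):
  [0] read 0x20 idx=20: raw=0x37007 flags P=1 W=1 U=1 S=0
  [1] read 0x37 idx=18: raw=0x3B007 flags P=1 W=1 U=1 S=0
  → PA=0x3BBF1  (2 entries read)
#6 VA=0x1C03327 (r,kernel):
  [0] read 0x20 idx=14: raw=0x3F007 flags P=1 W=1 U=1 S=0
  [1] read 0x3F idx=3: raw=0x42007 flags P=1 W=1 U=1 S=0
  → PA=0x42327  (2 entries read)
#7 VA=0x220C8D8 (r,kernel):
  [0] read 0x20 idx=17: raw=0x44007 flags P=1 W=1 U=1 S=0
  [1] read 0x44 idx=12: raw=0x48007 flags P=1 W=1 U=1 S=0
  → PA=0x488D8  (2 entries read)

Access #4 PA: 0x34CA0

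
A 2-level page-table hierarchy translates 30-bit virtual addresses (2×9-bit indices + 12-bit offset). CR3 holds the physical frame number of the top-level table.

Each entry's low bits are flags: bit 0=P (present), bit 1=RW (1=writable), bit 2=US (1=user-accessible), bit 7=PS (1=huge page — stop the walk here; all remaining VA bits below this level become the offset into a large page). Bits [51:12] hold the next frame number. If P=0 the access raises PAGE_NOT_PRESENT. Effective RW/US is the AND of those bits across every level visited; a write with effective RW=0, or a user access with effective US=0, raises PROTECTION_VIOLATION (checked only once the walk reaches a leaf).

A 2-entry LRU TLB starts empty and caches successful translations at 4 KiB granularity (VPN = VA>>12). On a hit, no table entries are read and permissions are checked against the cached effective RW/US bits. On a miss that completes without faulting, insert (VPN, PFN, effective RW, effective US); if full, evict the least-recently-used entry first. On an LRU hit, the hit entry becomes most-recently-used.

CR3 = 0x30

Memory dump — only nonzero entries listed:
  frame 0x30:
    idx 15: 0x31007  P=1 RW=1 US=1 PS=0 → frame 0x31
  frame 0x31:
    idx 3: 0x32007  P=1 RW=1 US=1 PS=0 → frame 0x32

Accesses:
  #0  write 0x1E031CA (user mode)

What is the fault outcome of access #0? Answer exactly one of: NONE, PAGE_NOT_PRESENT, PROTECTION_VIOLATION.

Per-access translation:
#0 VA=0x1E031CA (w,user):
  L0 @0x30[15] → 0x31007  P=1,RW=1,US=1,PS=0
  L1 @0x31[3] → 0x32007  P=1,RW=1,US=1,PS=0
  → PA=0x321CA  (2 entries read)

Access #0 fault: NONE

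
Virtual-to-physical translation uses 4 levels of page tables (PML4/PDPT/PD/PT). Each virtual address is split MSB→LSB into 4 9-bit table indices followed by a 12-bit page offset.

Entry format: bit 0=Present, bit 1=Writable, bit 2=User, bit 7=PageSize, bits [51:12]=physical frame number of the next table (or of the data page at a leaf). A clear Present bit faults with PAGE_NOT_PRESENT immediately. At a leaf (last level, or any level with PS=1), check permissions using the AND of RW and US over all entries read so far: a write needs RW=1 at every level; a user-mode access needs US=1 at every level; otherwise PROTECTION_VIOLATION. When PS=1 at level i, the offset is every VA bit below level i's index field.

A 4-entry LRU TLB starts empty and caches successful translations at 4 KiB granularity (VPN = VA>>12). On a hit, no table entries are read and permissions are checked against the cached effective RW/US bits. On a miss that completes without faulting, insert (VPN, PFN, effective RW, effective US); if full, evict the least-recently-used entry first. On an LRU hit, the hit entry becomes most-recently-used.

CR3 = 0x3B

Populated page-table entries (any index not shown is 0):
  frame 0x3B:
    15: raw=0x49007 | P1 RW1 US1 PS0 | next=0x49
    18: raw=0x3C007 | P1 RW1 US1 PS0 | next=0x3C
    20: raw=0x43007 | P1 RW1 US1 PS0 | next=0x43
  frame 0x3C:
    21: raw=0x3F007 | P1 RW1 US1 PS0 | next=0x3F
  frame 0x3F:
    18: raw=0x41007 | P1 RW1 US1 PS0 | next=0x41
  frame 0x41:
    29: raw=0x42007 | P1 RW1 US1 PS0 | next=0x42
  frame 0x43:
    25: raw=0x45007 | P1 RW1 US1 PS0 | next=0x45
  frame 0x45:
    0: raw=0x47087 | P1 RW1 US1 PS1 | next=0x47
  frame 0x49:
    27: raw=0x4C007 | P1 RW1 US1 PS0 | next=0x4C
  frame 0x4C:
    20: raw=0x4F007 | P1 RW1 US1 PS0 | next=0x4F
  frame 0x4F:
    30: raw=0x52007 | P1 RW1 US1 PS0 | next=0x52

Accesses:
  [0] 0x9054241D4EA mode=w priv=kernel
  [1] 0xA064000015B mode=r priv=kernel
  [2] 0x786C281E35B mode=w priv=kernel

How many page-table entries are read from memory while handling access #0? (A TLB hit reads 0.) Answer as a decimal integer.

Walk each access:
#0 VA=0x9054241D4EA (w,kernel):
  lvl0: tbl 0x3B, slot 18 ⇒ 0x3C007 (P1/RW1/US1/PS0)
  lvl1: tbl 0x3C, slot 21 ⇒ 0x3F007 (P1/RW1/US1/PS0)
  lvl2: tbl 0x3F, slot 18 ⇒ 0x41007 (P1/RW1/US1/PS0)
  lvl3: tbl 0x41, slot 29 ⇒ 0x42007 (P1/RW1/US1/PS0)
  ⇒ phys 0x424EA  [4 reads]
#1 VA=0xA064000015B (r,kernel):
  lvl0: tbl 0x3B, slot 20 ⇒ 0x43007 (P1/RW1/US1/PS0)
  lvl1: tbl 0x43, slot 25 ⇒ 0x45007 (P1/RW1/US1/PS0)
  lvl2: tbl 0x45, slot 0 ⇒ 0x47087 (P1/RW1/US1/PS1)
  ⇒ phys 0x4715B (huge @L2)  [3 reads]
#2 VA=0x786C281E35B (w,kernel):
  lvl0: tbl 0x3B, slot 15 ⇒ 0x49007 (P1/RW1/US1/PS0)
  lvl1: tbl 0x49, slot 27 ⇒ 0x4C007 (P1/RW1/US1/PS0)
  lvl2: tbl 0x4C, slot 20 ⇒ 0x4F007 (P1/RW1/US1/PS0)
  lvl3: tbl 0x4F, slot 30 ⇒ 0x52007 (P1/RW1/US1/PS0)
  ⇒ phys 0x5235B  [4 reads]

Entries read for #0: 4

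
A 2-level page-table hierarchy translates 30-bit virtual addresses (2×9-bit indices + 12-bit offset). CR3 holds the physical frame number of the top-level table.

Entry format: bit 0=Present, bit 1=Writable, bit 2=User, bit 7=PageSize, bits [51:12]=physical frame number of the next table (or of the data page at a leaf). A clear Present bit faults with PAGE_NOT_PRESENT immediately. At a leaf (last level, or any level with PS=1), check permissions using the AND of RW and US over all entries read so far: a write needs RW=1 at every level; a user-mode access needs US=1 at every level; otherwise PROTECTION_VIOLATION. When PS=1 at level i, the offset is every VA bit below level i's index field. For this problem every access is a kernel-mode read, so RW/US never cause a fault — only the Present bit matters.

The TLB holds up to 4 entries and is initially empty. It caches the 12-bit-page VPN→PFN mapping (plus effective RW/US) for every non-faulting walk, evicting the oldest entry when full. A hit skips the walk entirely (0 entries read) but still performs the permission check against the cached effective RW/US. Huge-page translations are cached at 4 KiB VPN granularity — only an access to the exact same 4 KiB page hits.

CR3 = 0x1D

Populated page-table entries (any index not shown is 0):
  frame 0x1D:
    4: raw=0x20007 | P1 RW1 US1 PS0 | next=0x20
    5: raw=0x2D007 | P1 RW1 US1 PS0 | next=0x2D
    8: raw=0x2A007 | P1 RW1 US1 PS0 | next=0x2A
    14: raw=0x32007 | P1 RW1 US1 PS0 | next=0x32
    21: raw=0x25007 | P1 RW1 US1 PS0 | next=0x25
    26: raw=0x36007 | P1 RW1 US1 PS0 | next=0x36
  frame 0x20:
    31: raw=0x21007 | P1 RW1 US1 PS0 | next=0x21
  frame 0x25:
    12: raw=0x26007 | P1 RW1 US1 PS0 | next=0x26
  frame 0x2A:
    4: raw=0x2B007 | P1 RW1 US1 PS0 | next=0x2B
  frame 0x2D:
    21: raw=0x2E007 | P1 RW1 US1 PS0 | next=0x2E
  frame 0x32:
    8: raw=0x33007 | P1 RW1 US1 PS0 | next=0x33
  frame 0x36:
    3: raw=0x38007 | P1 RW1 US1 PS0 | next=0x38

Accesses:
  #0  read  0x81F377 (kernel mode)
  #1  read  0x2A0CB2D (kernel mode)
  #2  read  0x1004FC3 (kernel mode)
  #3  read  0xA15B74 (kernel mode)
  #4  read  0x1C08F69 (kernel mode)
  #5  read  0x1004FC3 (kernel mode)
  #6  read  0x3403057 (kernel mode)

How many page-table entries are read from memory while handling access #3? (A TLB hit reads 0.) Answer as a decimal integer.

Walk each access:
#0 VA=0x81F377 (r,kernel):
  [0] read 0x1D idx=4: raw=0x20007 flags P=1 W=1 U=1 S=0
  [1] read 0x20 idx=31: raw=0x21007 flags P=1 W=1 U=1 S=0
  ✓ 0x21377  — 2 lookups
#1 VA=0x2A0CB2D (r,kernel):
  [0] read 0x1D idx=21: raw=0x25007 flags P=1 W=1 U=1 S=0
  [1] read 0x25 idx=12: raw=0x26007 flags P=1 W=1 U=1 S=0
  ✓ 0x26B2D  — 2 lookups
#2 VA=0x1004FC3 (r,kernel):
  [0] read 0x1D idx=8: raw=0x2A007 flags P=1 W=1 U=1 S=0
  [1] read 0x2A idx=4: raw=0x2B007 flags P=1 W=1 U=1 S=0
  ✓ 0x2BFC3  — 2 lookups
#3 VA=0xA15B74 (r,kernel):
  [0] read 0x1D idx=5: raw=0x2D007 flags P=1 W=1 U=1 S=0
  [1] read 0x2D idx=21: raw=0x2E007 flags P=1 W=1 U=1 S=0
  ✓ 0x2EB74  — 2 lookups
#4 VA=0x1C08F69 (r,kernel):
  [0] read 0x1D idx=14: raw=0x32007 flags P=1 W=1 U=1 S=0
  [1] read 0x32 idx=8: raw=0x33007 flags P=1 W=1 U=1 S=0
  ✓ 0x33F69  — 2 lookups
#5 VA=0x1004FC3 (r,kernel):
  TLB hit vpn=0x1004 → PA=0x2BFC3
#6 VA=0x3403057 (r,kernel):
  [0] read 0x1D idx=26: raw=0x36007 flags P=1 W=1 U=1 S=0
  [1] read 0x36 idx=3: raw=0x38007 flags P=1 W=1 U=1 S=0
  ✓ 0x38057  — 2 lookups

Entries read for #3: 2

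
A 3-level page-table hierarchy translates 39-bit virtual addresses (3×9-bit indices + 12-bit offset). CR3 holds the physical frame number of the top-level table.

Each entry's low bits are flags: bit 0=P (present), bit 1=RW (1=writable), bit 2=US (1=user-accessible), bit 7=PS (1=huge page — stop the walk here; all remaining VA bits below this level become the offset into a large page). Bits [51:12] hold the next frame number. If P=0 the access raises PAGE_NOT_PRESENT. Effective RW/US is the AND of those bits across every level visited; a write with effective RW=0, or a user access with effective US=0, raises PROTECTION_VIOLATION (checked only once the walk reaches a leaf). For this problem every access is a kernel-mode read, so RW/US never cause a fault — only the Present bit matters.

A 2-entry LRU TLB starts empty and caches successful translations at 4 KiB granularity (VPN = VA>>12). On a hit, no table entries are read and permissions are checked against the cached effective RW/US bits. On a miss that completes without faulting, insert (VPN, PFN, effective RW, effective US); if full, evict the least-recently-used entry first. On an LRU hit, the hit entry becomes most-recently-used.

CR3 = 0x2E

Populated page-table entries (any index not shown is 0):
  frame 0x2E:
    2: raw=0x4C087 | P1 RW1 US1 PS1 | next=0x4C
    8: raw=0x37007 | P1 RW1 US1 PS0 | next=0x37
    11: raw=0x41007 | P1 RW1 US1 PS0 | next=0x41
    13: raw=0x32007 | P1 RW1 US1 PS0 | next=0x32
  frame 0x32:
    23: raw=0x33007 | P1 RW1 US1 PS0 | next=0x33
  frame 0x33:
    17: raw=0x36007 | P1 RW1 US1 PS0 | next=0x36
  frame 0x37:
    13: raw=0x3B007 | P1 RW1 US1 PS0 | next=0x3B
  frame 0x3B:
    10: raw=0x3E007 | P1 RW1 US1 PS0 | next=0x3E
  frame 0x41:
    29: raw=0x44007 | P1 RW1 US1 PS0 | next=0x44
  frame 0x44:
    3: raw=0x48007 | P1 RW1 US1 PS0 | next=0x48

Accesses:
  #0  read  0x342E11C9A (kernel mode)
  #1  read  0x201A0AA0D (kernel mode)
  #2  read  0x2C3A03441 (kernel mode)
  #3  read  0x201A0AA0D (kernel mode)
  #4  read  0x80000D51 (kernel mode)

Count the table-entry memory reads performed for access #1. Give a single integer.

Walk each access:
#0 VA=0x342E11C9A (r,kernel):
  lvl0: tbl 0x2E, slot 13 ⇒ 0x32007 (P1/RW1/US1/PS0)
  lvl1: tbl 0x32, slot 23 ⇒ 0x33007 (P1/RW1/US1/PS0)
  lvl2: tbl 0x33, slot 17 ⇒ 0x36007 (P1/RW1/US1/PS0)
  ✓ 0x36C9A  — 3 lookups
#1 VA=0x201A0AA0D (r,kernel):
  lvl0: tbl 0x2E, slot 8 ⇒ 0x37007 (P1/RW1/US1/PS0)
  lvl1: tbl 0x37, slot 13 ⇒ 0x3B007 (P1/RW1/US1/PS0)
  lvl2: tbl 0x3B, slot 10 ⇒ 0x3E007 (P1/RW1/US1/PS0)
  ✓ 0x3EA0D  — 3 lookups
#2 VA=0x2C3A03441 (r,kernel):
  lvl0: tbl 0x2E, slot 11 ⇒ 0x41007 (P1/RW1/US1/PS0)
  lvl1: tbl 0x41, slot 29 ⇒ 0x44007 (P1/RW1/US1/PS0)
  lvl2: tbl 0x44, slot 3 ⇒ 0x48007 (P1/RW1/US1/PS0)
  ✓ 0x48441  — 3 lookups
#3 VA=0x201A0AA0D (r,kernel):
  TLB hit vpn=0x201A0A → PA=0x3EA0D
#4 VA=0x80000D51 (r,kernel):
  lvl0: tbl 0x2E, slot 2 ⇒ 0x4C087 (P1/RW1/US1/PS1)
  ✓ 0x4CD51 (huge @L0)  — 1 lookups

Entries read for #1: 3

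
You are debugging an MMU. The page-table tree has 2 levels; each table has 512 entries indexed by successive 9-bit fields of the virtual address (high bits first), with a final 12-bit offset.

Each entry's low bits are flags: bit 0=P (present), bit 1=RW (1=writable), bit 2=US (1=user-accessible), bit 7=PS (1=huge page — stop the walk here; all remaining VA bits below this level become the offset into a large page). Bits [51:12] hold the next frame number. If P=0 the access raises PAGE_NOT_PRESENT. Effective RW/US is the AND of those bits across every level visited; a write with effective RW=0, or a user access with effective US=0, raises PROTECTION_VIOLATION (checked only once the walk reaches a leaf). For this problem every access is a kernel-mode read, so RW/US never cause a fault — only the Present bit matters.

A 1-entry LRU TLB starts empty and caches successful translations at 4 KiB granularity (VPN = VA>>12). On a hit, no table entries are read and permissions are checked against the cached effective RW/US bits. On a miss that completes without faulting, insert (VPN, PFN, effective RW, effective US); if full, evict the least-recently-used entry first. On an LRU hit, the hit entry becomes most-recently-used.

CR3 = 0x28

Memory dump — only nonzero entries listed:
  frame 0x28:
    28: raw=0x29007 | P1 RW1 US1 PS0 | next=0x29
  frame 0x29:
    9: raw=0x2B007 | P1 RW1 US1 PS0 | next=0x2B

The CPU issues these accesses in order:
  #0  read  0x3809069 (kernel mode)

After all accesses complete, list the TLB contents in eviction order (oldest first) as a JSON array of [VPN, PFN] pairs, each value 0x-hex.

Walk each access:
#0 VA=0x3809069 (r,kernel):
  [0] read 0x28 idx=28: raw=0x29007 flags P=1 W=1 U=1 S=0
  [1] read 0x29 idx=9: raw=0x2B007 flags P=1 W=1 U=1 S=0
  ✓ 0x2B069  — 2 lookups

TLB: [["0x3809", "0x2B"]]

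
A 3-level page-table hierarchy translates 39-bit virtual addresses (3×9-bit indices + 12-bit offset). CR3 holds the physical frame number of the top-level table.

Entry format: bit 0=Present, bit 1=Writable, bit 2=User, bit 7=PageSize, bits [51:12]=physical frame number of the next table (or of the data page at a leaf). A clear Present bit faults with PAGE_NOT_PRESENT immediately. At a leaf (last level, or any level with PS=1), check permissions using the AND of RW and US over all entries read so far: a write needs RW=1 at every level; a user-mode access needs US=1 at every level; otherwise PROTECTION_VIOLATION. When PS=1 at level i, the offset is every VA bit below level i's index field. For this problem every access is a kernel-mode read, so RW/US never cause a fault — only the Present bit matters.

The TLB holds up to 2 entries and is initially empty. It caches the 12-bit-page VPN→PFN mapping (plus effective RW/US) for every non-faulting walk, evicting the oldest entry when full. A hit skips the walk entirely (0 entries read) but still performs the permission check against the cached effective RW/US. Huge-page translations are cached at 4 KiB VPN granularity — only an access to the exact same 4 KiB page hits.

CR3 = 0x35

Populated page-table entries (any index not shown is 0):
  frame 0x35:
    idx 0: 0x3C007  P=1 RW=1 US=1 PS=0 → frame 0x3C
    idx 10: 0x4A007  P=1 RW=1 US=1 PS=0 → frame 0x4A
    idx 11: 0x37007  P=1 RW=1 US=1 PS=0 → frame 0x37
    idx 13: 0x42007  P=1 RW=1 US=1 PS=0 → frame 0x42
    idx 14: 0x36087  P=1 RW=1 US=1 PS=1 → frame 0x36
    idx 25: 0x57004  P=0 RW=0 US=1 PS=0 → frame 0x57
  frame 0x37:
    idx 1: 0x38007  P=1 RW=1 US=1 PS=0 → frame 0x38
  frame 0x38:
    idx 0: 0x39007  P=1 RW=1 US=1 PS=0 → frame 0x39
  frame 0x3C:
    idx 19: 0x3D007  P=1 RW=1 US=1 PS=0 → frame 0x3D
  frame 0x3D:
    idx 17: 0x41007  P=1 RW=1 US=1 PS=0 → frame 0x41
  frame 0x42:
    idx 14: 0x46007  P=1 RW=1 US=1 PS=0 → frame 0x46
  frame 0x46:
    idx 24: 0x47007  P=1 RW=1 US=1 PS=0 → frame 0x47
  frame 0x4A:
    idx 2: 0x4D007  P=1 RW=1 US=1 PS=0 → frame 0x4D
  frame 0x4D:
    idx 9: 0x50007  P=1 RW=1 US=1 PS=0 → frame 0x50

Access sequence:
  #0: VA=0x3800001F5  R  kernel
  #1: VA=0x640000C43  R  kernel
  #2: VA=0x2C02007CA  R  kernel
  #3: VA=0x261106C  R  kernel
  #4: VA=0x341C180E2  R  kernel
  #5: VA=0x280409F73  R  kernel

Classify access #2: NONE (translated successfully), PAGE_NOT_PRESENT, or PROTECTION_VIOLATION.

Per-access translation:
#0 VA=0x3800001F5 (r,kernel):
  lvl0: tbl 0x35, slot 14 ⇒ 0x36087 (P1/RW1/US1/PS1)
  ⇒ phys 0x361F5 (huge @L0)  [1 reads]
#1 VA=0x640000C43 (r,kernel):
  lvl0: tbl 0x35, slot 25 ⇒ 0x57004 (P0/RW0/US1/PS0)
  ✗ PAGE_NOT_PRESENT  [1 reads]
#2 VA=0x2C02007CA (r,kernel):
  lvl0: tbl 0x35, slot 11 ⇒ 0x37007 (P1/RW1/US1/PS0)
  lvl1: tbl 0x37, slot 1 ⇒ 0x38007 (P1/RW1/US1/PS0)
  lvl2: tbl 0x38, slot 0 ⇒ 0x39007 (P1/RW1/US1/PS0)
  ⇒ phys 0x397CA  [3 reads]
#3 VA=0x261106C (r,kernel):
  lvl0: tbl 0x35, slot 0 ⇒ 0x3C007 (P1/RW1/US1/PS0)
  lvl1: tbl 0x3C, slot 19 ⇒ 0x3D007 (P1/RW1/US1/PS0)
  lvl2: tbl 0x3D, slot 17 ⇒ 0x41007 (P1/RW1/US1/PS0)
  ⇒ phys 0x4106C  [3 reads]
#4 VA=0x341C180E2 (r,kernel):
  lvl0: tbl 0x35, slot 13 ⇒ 0x42007 (P1/RW1/US1/PS0)
  lvl1: tbl 0x42, slot 14 ⇒ 0x46007 (P1/RW1/US1/PS0)
  lvl2: tbl 0x46, slot 24 ⇒ 0x47007 (P1/RW1/US1/PS0)
  ⇒ phys 0x470E2  [3 reads]
#5 VA=0x280409F73 (r,kernel):
  lvl0: tbl 0x35, slot 10 ⇒ 0x4A007 (P1/RW1/US1/PS0)
  lvl1: tbl 0x4A, slot 2 ⇒ 0x4D007 (P1/RW1/US1/PS0)
  lvl2: tbl 0x4D, slot 9 ⇒ 0x50007 (P1/RW1/US1/PS0)
  ⇒ phys 0x50F73  [3 reads]

Access #2 fault: NONE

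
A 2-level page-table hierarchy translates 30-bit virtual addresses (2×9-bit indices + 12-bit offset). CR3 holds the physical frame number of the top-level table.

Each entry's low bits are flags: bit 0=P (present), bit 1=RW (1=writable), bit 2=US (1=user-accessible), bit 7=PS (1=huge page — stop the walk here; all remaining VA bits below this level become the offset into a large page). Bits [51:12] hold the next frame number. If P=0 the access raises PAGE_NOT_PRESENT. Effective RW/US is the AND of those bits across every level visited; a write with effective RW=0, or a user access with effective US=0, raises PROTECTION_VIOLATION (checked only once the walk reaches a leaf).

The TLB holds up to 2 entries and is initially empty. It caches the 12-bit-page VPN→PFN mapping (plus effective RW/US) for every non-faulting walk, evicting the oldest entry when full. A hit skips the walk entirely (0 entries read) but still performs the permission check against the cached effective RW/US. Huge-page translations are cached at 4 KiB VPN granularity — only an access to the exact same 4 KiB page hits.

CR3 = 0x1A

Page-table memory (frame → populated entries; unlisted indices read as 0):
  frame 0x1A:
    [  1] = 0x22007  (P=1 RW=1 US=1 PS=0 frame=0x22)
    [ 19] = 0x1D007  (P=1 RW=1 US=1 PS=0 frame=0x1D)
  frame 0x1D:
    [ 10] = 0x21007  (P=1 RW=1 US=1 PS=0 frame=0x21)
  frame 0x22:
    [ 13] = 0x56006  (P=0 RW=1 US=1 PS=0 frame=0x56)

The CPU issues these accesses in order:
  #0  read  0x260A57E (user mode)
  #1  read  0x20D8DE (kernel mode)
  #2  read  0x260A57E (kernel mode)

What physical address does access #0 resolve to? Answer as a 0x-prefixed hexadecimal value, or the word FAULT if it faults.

Trace:
#0 VA=0x260A57E (r,user):
  [0] read 0x1A idx=19: raw=0x1D007 flags P=1 W=1 U=1 S=0
  [1] read 0x1D idx=10: raw=0x21007 flags P=1 W=1 U=1 S=0
  ✓ 0x2157E  — 2 lookups
#1 VA=0x20D8DE (r,kernel):
  [0] read 0x1A idx=1: raw=0x22007 flags P=1 W=1 U=1 S=0
  [1] read 0x22 idx=13: raw=0x56006 flags P=0 W=1 U=1 S=0
  ✗ PAGE_NOT_PRESENT  [2 reads]
#2 VA=0x260A57E (r,kernel):
  TLB hit vpn=0x260A → PA=0x2157E

Access #0 PA: 0x2157E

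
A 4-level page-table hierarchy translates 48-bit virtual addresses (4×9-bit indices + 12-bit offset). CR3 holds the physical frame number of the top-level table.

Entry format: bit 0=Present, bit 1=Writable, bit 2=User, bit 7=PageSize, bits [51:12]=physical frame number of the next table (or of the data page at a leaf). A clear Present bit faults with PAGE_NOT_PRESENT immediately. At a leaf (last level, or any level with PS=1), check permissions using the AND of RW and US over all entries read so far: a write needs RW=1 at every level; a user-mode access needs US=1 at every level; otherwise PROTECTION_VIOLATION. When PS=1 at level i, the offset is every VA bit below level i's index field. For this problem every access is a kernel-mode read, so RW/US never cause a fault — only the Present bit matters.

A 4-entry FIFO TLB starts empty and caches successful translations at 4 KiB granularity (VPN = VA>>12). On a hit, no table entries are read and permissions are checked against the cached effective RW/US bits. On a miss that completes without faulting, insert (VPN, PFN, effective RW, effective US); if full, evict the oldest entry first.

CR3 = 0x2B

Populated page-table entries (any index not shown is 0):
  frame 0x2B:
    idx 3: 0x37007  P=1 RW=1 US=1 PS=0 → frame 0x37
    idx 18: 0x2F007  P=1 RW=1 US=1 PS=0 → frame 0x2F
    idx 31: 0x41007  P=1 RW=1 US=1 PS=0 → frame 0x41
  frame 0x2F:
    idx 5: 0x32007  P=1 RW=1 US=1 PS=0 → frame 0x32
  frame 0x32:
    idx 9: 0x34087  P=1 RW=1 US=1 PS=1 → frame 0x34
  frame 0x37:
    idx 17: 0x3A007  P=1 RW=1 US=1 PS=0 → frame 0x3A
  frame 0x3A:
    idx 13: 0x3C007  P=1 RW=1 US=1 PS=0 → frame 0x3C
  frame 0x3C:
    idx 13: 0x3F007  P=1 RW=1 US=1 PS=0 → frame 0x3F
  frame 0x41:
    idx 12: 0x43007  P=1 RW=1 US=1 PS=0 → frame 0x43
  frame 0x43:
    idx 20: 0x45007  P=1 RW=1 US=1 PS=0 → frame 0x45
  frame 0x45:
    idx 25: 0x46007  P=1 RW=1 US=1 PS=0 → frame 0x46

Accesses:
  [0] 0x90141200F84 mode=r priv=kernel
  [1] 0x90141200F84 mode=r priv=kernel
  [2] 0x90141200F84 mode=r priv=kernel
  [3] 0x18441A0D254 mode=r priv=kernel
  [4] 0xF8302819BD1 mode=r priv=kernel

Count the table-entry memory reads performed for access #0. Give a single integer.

Walk each access:
#0 VA=0x90141200F84 (r,kernel):
  L0: frame=0x2B idx=18 entry=0x2F007 [P=1 RW=1 US=1 PS=0]
  L1: frame=0x2F idx=5 entry=0x32007 [P=1 RW=1 US=1 PS=0]
  L2: frame=0x32 idx=9 entry=0x34087 [P=1 RW=1 US=1 PS=1]
  → PA=0x34F84 (huge @L2)  (3 entries read)
#1 VA=0x90141200F84 (r,kernel):
  TLB hit vpn=0x90141200 → PA=0x34F84
#2 VA=0x90141200F84 (r,kernel):
  TLB hit vpn=0x90141200 → PA=0x34F84
#3 VA=0x18441A0D254 (r,kernel):
  L0: frame=0x2B idx=3 entry=0x37007 [P=1 RW=1 US=1 PS=0]
  L1: frame=0x37 idx=17 entry=0x3A007 [P=1 RW=1 US=1 PS=0]
  L2: frame=0x3A idx=13 entry=0x3C007 [P=1 RW=1 US=1 PS=0]
  L3: frame=0x3C idx=13 entry=0x3F007 [P=1 RW=1 US=1 PS=0]
  → PA=0x3F254  (4 entries read)
#4 VA=0xF8302819BD1 (r,kernel):
  L0: frame=0x2B idx=31 entry=0x41007 [P=1 RW=1 US=1 PS=0]
  L1: frame=0x41 idx=12 entry=0x43007 [P=1 RW=1 US=1 PS=0]
  L2: frame=0x43 idx=20 entry=0x45007 [P=1 RW=1 US=1 PS=0]
  L3: frame=0x45 idx=25 entry=0x46007 [P=1 RW=1 US=1 PS=0]
  → PA=0x46BD1  (4 entries read)

Entries read for #0: 3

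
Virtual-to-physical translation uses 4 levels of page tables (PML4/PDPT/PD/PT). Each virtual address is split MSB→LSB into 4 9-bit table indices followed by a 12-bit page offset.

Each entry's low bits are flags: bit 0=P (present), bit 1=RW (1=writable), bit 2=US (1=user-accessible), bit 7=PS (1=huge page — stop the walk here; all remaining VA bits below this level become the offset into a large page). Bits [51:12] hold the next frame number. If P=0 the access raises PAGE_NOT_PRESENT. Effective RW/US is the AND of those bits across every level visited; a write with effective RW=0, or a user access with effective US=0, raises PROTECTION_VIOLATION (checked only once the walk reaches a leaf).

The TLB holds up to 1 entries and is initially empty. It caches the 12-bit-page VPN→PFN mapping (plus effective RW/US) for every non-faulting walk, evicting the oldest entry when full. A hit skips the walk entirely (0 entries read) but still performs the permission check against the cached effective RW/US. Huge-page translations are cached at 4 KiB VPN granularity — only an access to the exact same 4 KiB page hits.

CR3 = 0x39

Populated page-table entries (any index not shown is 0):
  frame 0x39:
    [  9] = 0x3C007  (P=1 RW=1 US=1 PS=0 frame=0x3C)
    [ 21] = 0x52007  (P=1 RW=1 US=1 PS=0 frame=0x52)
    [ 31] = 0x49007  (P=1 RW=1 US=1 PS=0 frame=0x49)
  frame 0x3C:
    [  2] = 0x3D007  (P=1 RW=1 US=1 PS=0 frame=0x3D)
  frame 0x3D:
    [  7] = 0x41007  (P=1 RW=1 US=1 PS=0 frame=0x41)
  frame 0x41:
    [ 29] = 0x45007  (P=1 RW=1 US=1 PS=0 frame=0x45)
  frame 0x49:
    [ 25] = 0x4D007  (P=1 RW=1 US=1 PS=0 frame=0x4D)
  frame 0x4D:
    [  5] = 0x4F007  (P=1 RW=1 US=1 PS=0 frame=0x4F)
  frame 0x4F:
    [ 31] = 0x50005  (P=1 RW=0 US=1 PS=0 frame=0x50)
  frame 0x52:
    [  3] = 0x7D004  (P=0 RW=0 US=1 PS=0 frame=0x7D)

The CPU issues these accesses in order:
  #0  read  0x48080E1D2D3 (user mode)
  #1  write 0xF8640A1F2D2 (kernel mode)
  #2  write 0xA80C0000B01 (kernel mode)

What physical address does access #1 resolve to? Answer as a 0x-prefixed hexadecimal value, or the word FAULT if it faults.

Trace:
#0 VA=0x48080E1D2D3 (r,user):
  lvl0: tbl 0x39, slot 9 ⇒ 0x3C007 (P1/RW1/US1/PS0)
  lvl1: tbl 0x3C, slot 2 ⇒ 0x3D007 (P1/RW1/US1/PS0)
  lvl2: tbl 0x3D, slot 7 ⇒ 0x41007 (P1/RW1/US1/PS0)
  lvl3: tbl 0x41, slot 29 ⇒ 0x45007 (P1/RW1/US1/PS0)
  ⇒ phys 0x452D3  [4 reads]
#1 VA=0xF8640A1F2D2 (w,kernel):
  lvl0: tbl 0x39, slot 31 ⇒ 0x49007 (P1/RW1/US1/PS0)
  lvl1: tbl 0x49, slot 25 ⇒ 0x4D007 (P1/RW1/US1/PS0)
  lvl2: tbl 0x4D, slot 5 ⇒ 0x4F007 (P1/RW1/US1/PS0)
  lvl3: tbl 0x4F, slot 31 ⇒ 0x50005 (P1/RW0/US1/PS0)
  → PROTECTION_VIOLATION  (4 entries read)
#2 VA=0xA80C0000B01 (w,kernel):
  lvl0: tbl 0x39, slot 21 ⇒ 0x52007 (P1/RW1/US1/PS0)
  lvl1: tbl 0x52, slot 3 ⇒ 0x7D004 (P0/RW0/US1/PS0)
  → PAGE_NOT_PRESENT  (2 entries read)

Access #1 PA: FAULT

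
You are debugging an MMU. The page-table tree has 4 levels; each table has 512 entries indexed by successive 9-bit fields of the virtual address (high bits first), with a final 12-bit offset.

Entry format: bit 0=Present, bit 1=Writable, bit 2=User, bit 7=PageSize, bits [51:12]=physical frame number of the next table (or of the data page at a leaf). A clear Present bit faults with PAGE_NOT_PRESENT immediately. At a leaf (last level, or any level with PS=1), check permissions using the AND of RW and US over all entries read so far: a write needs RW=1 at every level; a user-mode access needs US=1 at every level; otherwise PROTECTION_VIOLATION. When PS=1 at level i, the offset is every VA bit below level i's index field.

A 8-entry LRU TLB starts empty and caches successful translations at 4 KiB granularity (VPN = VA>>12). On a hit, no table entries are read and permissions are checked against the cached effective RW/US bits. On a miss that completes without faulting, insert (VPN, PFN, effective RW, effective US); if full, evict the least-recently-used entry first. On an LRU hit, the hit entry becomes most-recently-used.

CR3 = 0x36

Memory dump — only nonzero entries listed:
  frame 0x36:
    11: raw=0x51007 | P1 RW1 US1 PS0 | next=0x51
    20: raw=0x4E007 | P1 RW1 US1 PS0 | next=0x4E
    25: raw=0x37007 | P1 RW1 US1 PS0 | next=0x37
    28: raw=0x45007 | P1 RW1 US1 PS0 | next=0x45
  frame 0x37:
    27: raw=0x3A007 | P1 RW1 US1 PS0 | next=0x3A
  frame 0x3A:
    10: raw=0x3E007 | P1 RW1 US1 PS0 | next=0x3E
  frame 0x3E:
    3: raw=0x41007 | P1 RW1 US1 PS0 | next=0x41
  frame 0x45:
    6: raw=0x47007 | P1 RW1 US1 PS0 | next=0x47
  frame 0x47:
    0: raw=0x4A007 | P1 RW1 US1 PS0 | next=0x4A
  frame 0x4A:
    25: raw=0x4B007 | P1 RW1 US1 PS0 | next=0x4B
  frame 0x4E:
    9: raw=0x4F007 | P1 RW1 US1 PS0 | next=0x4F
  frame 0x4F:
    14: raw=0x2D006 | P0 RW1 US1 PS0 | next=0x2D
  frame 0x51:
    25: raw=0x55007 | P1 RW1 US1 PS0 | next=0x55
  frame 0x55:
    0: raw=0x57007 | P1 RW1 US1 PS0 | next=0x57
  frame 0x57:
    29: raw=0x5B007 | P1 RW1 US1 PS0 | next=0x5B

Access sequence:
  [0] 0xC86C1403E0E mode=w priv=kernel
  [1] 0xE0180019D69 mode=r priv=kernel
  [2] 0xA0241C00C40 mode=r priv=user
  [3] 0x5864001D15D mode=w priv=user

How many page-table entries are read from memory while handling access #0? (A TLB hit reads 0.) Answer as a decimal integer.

Trace:
#0 VA=0xC86C1403E0E (w,kernel):
  [0] read 0x36 idx=25: raw=0x37007 flags P=1 W=1 U=1 S=0
  [1] read 0x37 idx=27: raw=0x3A007 flags P=1 W=1 U=1 S=0
  [2] read 0x3A idx=10: raw=0x3E007 flags P=1 W=1 U=1 S=0
  [3] read 0x3E idx=3: raw=0x41007 flags P=1 W=1 U=1 S=0
  ✓ 0x41E0E  — 4 lookups
#1 VA=0xE0180019D69 (r,kernel):
  [0] read 0x36 idx=28: raw=0x45007 flags P=1 W=1 U=1 S=0
  [1] read 0x45 idx=6: raw=0x47007 flags P=1 W=1 U=1 S=0
  [2] read 0x47 idx=0: raw=0x4A007 flags P=1 W=1 U=1 S=0
  [3] read 0x4A idx=25: raw=0x4B007 flags P=1 W=1 U=1 S=0
  ✓ 0x4BD69  — 4 lookups
#2 VA=0xA0241C00C40 (r,user):
  [0] read 0x36 idx=20: raw=0x4E007 flags P=1 W=1 U=1 S=0
  [1] read 0x4E idx=9: raw=0x4F007 flags P=1 W=1 U=1 S=0
  [2] read 0x4F idx=14: raw=0x2D006 flags P=0 W=1 U=1 S=0
  → PAGE_NOT_PRESENT  (3 entries read)
#3 VA=0x5864001D15D (w,user):
  [0] read 0x36 idx=11: raw=0x51007 flags P=1 W=1 U=1 S=0
  [1] read 0x51 idx=25: raw=0x55007 flags P=1 W=1 U=1 S=0
  [2] read 0x55 idx=0: raw=0x57007 flags P=1 W=1 U=1 S=0
  [3] read 0x57 idx=29: raw=0x5B007 flags P=1 W=1 U=1 S=0
  ✓ 0x5B15D  — 4 lookups

Entries read for #0: 4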